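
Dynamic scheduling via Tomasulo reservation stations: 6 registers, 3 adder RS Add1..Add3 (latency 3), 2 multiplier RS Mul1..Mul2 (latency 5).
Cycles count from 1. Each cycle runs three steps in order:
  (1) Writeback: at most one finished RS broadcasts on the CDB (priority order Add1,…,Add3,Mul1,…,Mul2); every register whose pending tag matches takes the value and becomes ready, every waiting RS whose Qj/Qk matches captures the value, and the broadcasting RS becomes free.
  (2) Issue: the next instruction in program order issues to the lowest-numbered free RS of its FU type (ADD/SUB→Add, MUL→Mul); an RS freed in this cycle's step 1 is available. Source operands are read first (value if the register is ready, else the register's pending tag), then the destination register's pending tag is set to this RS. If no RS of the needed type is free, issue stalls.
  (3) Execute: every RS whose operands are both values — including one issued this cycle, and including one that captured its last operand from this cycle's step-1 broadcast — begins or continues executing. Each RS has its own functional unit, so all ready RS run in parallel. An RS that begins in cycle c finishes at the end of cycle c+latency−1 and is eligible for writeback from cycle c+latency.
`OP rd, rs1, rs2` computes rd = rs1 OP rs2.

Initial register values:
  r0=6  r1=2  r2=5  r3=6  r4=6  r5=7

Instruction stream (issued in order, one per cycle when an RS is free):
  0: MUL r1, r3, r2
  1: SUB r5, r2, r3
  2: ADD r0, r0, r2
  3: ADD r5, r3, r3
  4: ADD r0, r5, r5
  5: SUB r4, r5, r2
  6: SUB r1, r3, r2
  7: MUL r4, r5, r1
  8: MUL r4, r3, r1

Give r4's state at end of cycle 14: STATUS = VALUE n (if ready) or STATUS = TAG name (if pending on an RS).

STATUS = TAG Mul2

  c1: issue MUL r1<-Mul1  regs: r0:6,r1:Mul1,r2:5,r3:6,r4:6,r5:7
  c2: issue SUB r5<-Add1  regs: r0:6,r1:Mul1,r2:5,r3:6,r4:6,r5:Add1
  c3: issue ADD r0<-Add2  regs: r0:Add2,r1:Mul1,r2:5,r3:6,r4:6,r5:Add1
  c4: issue ADD r5<-Add3  regs: r0:Add2,r1:Mul1,r2:5,r3:6,r4:6,r5:Add3
  c5: CDB Add1=-1; issue ADD r0<-Add1  regs: r0:Add1,r1:Mul1,r2:5,r3:6,r4:6,r5:Add3
  c6: CDB Add2=11; issue SUB r4<-Add2  regs: r0:Add1,r1:Mul1,r2:5,r3:6,r4:Add2,r5:Add3
  c7: CDB Add3=12; issue SUB r1<-Add3  regs: r0:Add1,r1:Add3,r2:5,r3:6,r4:Add2,r5:12
  c8: CDB Mul1=30; issue MUL r4<-Mul1  regs: r0:Add1,r1:Add3,r2:5,r3:6,r4:Mul1,r5:12
  c9: issue MUL r4<-Mul2  regs: r0:Add1,r1:Add3,r2:5,r3:6,r4:Mul2,r5:12
  c10: CDB Add1=24  regs: r0:24,r1:Add3,r2:5,r3:6,r4:Mul2,r5:12
  c11: CDB Add2=7  regs: r0:24,r1:Add3,r2:5,r3:6,r4:Mul2,r5:12
  c12: CDB Add3=1  regs: r0:24,r1:1,r2:5,r3:6,r4:Mul2,r5:12
  c13: -  regs: r0:24,r1:1,r2:5,r3:6,r4:Mul2,r5:12
  c14: -  regs: r0:24,r1:1,r2:5,r3:6,r4:Mul2,r5:12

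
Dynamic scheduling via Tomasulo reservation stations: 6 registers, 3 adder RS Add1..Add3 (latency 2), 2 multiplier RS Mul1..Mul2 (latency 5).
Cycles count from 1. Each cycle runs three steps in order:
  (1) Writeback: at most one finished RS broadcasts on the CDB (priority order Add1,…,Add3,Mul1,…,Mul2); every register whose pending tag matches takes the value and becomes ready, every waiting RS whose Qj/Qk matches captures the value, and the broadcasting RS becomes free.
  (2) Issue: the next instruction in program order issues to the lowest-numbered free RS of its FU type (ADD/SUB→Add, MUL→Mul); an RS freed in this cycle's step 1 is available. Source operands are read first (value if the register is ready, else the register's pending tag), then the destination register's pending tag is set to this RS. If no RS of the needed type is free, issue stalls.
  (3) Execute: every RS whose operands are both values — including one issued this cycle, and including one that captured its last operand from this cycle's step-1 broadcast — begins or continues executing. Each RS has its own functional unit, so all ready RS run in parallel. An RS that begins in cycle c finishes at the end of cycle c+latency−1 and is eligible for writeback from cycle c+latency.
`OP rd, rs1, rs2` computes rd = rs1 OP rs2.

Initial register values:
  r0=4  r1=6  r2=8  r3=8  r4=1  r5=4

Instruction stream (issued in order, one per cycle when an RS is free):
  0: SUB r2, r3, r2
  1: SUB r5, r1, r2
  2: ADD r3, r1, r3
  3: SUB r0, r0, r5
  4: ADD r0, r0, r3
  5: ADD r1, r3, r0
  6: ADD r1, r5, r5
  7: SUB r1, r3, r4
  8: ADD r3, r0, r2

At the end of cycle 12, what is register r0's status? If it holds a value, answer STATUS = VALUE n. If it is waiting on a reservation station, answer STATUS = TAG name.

cycle 1: issue SUB r2<-Add1 // r0:4,r1:6,r2:Add1,r3:8,r4:1,r5:4
cycle 2: issue SUB r5<-Add2 // r0:4,r1:6,r2:Add1,r3:8,r4:1,r5:Add2
cycle 3: CDB Add1=0; issue ADD r3<-Add1 // r0:4,r1:6,r2:0,r3:Add1,r4:1,r5:Add2
cycle 4: issue SUB r0<-Add3 // r0:Add3,r1:6,r2:0,r3:Add1,r4:1,r5:Add2
cycle 5: CDB Add1=14; issue ADD r0<-Add1 // r0:Add1,r1:6,r2:0,r3:14,r4:1,r5:Add2
cycle 6: CDB Add2=6; issue ADD r1<-Add2 // r0:Add1,r1:Add2,r2:0,r3:14,r4:1,r5:6
cycle 7: stall // r0:Add1,r1:Add2,r2:0,r3:14,r4:1,r5:6
cycle 8: CDB Add3=-2; issue ADD r1<-Add3 // r0:Add1,r1:Add3,r2:0,r3:14,r4:1,r5:6
cycle 9: stall // r0:Add1,r1:Add3,r2:0,r3:14,r4:1,r5:6
cycle 10: CDB Add1=12; issue SUB r1<-Add1 // r0:12,r1:Add1,r2:0,r3:14,r4:1,r5:6
cycle 11: CDB Add3=12; issue ADD r3<-Add3 // r0:12,r1:Add1,r2:0,r3:Add3,r4:1,r5:6
cycle 12: CDB Add1=13 // r0:12,r1:13,r2:0,r3:Add3,r4:1,r5:6

STATUS = VALUE 12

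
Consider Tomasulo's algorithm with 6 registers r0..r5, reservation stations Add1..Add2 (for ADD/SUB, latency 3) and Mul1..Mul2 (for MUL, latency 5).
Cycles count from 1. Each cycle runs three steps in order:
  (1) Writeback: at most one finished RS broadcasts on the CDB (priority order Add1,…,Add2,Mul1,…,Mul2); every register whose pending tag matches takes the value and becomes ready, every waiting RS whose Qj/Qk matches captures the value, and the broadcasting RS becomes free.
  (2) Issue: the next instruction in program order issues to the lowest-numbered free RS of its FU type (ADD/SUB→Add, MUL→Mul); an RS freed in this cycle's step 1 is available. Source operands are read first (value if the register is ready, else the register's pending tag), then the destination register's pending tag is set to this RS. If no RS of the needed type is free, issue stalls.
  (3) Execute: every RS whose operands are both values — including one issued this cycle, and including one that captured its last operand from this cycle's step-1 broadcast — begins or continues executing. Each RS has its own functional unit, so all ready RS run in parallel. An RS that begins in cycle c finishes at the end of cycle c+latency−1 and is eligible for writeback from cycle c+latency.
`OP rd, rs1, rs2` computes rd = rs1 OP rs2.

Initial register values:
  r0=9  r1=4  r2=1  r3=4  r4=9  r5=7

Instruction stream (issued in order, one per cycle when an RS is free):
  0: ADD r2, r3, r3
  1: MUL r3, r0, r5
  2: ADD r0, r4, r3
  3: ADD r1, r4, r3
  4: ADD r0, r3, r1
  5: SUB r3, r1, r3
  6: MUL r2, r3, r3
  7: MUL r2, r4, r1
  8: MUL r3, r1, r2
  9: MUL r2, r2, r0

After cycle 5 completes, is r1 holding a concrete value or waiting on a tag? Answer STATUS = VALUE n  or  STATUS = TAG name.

c1: issue ADD r2<-Add1 | r0:9,r1:4,r2:Add1,r3:4,r4:9,r5:7
c2: issue MUL r3<-Mul1 | r0:9,r1:4,r2:Add1,r3:Mul1,r4:9,r5:7
c3: issue ADD r0<-Add2 | r0:Add2,r1:4,r2:Add1,r3:Mul1,r4:9,r5:7
c4: CDB Add1=8; issue ADD r1<-Add1 | r0:Add2,r1:Add1,r2:8,r3:Mul1,r4:9,r5:7
c5: stall | r0:Add2,r1:Add1,r2:8,r3:Mul1,r4:9,r5:7

STATUS = TAG Add1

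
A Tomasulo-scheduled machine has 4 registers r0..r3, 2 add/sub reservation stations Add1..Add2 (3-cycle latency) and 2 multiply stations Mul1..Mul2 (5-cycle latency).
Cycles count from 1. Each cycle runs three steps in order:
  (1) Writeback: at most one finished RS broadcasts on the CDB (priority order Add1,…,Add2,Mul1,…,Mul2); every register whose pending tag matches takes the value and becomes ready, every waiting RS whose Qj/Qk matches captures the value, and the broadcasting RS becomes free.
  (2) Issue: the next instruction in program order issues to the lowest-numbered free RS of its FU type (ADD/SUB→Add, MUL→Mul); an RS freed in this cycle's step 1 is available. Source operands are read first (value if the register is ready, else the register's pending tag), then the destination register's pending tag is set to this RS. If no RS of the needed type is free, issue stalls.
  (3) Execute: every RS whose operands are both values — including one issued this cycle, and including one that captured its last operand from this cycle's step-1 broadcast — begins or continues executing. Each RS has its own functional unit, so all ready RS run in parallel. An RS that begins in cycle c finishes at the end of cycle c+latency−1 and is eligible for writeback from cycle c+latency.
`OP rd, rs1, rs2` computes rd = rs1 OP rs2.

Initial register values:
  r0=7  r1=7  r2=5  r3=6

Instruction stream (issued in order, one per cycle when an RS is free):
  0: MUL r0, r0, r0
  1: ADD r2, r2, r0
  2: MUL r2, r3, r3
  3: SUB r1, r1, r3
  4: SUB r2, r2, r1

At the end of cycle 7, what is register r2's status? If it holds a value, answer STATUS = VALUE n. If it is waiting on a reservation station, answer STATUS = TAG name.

STATUS = TAG Add2

  c1: issue MUL r0<-Mul1  regs: r0:Mul1,r1:7,r2:5,r3:6
  c2: issue ADD r2<-Add1  regs: r0:Mul1,r1:7,r2:Add1,r3:6
  c3: issue MUL r2<-Mul2  regs: r0:Mul1,r1:7,r2:Mul2,r3:6
  c4: issue SUB r1<-Add2  regs: r0:Mul1,r1:Add2,r2:Mul2,r3:6
  c5: stall  regs: r0:Mul1,r1:Add2,r2:Mul2,r3:6
  c6: CDB Mul1=49; stall  regs: r0:49,r1:Add2,r2:Mul2,r3:6
  c7: CDB Add2=1; issue SUB r2<-Add2  regs: r0:49,r1:1,r2:Add2,r3:6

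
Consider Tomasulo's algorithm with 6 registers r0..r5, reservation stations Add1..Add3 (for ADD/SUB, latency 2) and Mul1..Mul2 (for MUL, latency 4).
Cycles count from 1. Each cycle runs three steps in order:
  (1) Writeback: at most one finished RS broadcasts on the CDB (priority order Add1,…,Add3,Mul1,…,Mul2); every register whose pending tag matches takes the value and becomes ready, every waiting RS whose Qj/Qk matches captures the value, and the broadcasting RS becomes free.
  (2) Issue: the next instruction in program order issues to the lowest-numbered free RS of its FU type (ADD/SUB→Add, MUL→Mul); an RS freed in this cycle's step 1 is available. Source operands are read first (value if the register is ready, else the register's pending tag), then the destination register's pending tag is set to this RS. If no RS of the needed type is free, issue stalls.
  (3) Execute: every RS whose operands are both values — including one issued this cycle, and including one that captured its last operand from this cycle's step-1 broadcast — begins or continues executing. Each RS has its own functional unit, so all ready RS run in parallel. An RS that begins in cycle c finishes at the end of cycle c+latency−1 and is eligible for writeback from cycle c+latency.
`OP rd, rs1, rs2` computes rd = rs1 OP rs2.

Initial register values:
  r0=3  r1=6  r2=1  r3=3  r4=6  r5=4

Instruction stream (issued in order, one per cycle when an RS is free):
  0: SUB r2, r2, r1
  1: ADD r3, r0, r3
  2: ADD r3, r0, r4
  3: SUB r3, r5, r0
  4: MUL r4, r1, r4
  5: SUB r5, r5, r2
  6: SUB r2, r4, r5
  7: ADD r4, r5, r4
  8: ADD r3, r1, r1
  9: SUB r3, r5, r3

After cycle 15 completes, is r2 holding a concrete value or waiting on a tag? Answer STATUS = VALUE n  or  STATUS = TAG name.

c1: issue SUB r2<-Add1 | r0:3,r1:6,r2:Add1,r3:3,r4:6,r5:4
c2: issue ADD r3<-Add2 | r0:3,r1:6,r2:Add1,r3:Add2,r4:6,r5:4
c3: CDB Add1=-5; issue ADD r3<-Add1 | r0:3,r1:6,r2:-5,r3:Add1,r4:6,r5:4
c4: CDB Add2=6; issue SUB r3<-Add2 | r0:3,r1:6,r2:-5,r3:Add2,r4:6,r5:4
c5: CDB Add1=9; issue MUL r4<-Mul1 | r0:3,r1:6,r2:-5,r3:Add2,r4:Mul1,r5:4
c6: CDB Add2=1; issue SUB r5<-Add1 | r0:3,r1:6,r2:-5,r3:1,r4:Mul1,r5:Add1
c7: issue SUB r2<-Add2 | r0:3,r1:6,r2:Add2,r3:1,r4:Mul1,r5:Add1
c8: CDB Add1=9; issue ADD r4<-Add1 | r0:3,r1:6,r2:Add2,r3:1,r4:Add1,r5:9
c9: CDB Mul1=36; issue ADD r3<-Add3 | r0:3,r1:6,r2:Add2,r3:Add3,r4:Add1,r5:9
c10: stall | r0:3,r1:6,r2:Add2,r3:Add3,r4:Add1,r5:9
c11: CDB Add1=45; issue SUB r3<-Add1 | r0:3,r1:6,r2:Add2,r3:Add1,r4:45,r5:9
c12: CDB Add2=27 | r0:3,r1:6,r2:27,r3:Add1,r4:45,r5:9
c13: CDB Add3=12 | r0:3,r1:6,r2:27,r3:Add1,r4:45,r5:9
c14: - | r0:3,r1:6,r2:27,r3:Add1,r4:45,r5:9
c15: CDB Add1=-3 | r0:3,r1:6,r2:27,r3:-3,r4:45,r5:9

STATUS = VALUE 27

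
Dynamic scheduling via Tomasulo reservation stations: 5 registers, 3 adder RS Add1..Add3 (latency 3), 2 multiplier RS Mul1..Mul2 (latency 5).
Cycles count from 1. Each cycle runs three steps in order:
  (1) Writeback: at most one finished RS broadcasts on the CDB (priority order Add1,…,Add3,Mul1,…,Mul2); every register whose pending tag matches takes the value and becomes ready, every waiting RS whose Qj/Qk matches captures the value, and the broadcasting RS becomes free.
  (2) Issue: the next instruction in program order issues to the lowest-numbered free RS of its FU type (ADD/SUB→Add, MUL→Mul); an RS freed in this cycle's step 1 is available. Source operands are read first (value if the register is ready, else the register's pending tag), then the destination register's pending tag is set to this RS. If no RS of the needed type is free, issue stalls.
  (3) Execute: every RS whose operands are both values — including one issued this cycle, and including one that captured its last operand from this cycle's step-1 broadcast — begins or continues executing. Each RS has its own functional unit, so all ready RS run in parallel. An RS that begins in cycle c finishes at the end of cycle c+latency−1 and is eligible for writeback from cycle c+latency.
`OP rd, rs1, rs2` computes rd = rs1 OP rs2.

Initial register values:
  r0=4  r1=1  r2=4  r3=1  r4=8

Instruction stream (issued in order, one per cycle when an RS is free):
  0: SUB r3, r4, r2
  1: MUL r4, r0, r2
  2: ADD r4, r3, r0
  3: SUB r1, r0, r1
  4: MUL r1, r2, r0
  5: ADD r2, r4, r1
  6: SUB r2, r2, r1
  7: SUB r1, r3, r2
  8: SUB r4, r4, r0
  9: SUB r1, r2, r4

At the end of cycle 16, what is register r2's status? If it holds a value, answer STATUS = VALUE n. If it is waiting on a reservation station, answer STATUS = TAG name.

STATUS = VALUE 8

c1: issue SUB r3<-Add1 | r0:4,r1:1,r2:4,r3:Add1,r4:8
c2: issue MUL r4<-Mul1 | r0:4,r1:1,r2:4,r3:Add1,r4:Mul1
c3: issue ADD r4<-Add2 | r0:4,r1:1,r2:4,r3:Add1,r4:Add2
c4: CDB Add1=4; issue SUB r1<-Add1 | r0:4,r1:Add1,r2:4,r3:4,r4:Add2
c5: issue MUL r1<-Mul2 | r0:4,r1:Mul2,r2:4,r3:4,r4:Add2
c6: issue ADD r2<-Add3 | r0:4,r1:Mul2,r2:Add3,r3:4,r4:Add2
c7: CDB Add1=3; issue SUB r2<-Add1 | r0:4,r1:Mul2,r2:Add1,r3:4,r4:Add2
c8: CDB Add2=8; issue SUB r1<-Add2 | r0:4,r1:Add2,r2:Add1,r3:4,r4:8
c9: CDB Mul1=16; stall | r0:4,r1:Add2,r2:Add1,r3:4,r4:8
c10: CDB Mul2=16; stall | r0:4,r1:Add2,r2:Add1,r3:4,r4:8
c11: stall | r0:4,r1:Add2,r2:Add1,r3:4,r4:8
c12: stall | r0:4,r1:Add2,r2:Add1,r3:4,r4:8
c13: CDB Add3=24; issue SUB r4<-Add3 | r0:4,r1:Add2,r2:Add1,r3:4,r4:Add3
c14: stall | r0:4,r1:Add2,r2:Add1,r3:4,r4:Add3
c15: stall | r0:4,r1:Add2,r2:Add1,r3:4,r4:Add3
c16: CDB Add1=8; issue SUB r1<-Add1 | r0:4,r1:Add1,r2:8,r3:4,r4:Add3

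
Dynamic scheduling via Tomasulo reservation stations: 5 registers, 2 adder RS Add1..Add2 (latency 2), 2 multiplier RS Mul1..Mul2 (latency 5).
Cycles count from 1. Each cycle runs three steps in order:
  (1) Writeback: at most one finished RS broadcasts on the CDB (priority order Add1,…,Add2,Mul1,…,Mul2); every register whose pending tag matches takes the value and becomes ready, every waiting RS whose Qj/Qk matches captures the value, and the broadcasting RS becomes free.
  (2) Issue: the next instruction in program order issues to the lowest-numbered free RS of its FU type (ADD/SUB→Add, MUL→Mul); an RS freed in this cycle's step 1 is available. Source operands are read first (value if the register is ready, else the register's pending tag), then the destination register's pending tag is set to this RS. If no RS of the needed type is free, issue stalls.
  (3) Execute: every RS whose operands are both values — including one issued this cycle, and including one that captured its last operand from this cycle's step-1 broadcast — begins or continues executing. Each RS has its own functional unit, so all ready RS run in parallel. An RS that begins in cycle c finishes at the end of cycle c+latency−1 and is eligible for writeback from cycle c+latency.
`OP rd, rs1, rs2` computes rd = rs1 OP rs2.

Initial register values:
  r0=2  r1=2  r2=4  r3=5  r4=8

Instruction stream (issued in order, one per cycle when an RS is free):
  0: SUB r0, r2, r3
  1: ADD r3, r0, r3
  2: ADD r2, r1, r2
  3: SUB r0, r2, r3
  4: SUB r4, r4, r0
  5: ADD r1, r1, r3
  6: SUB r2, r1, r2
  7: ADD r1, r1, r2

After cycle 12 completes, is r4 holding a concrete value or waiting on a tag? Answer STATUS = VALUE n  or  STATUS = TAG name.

STATUS = VALUE 6

cycle 1: issue SUB r0<-Add1 // r0:Add1,r1:2,r2:4,r3:5,r4:8
cycle 2: issue ADD r3<-Add2 // r0:Add1,r1:2,r2:4,r3:Add2,r4:8
cycle 3: CDB Add1=-1; issue ADD r2<-Add1 // r0:-1,r1:2,r2:Add1,r3:Add2,r4:8
cycle 4: stall // r0:-1,r1:2,r2:Add1,r3:Add2,r4:8
cycle 5: CDB Add1=6; issue SUB r0<-Add1 // r0:Add1,r1:2,r2:6,r3:Add2,r4:8
cycle 6: CDB Add2=4; issue SUB r4<-Add2 // r0:Add1,r1:2,r2:6,r3:4,r4:Add2
cycle 7: stall // r0:Add1,r1:2,r2:6,r3:4,r4:Add2
cycle 8: CDB Add1=2; issue ADD r1<-Add1 // r0:2,r1:Add1,r2:6,r3:4,r4:Add2
cycle 9: stall // r0:2,r1:Add1,r2:6,r3:4,r4:Add2
cycle 10: CDB Add1=6; issue SUB r2<-Add1 // r0:2,r1:6,r2:Add1,r3:4,r4:Add2
cycle 11: CDB Add2=6; issue ADD r1<-Add2 // r0:2,r1:Add2,r2:Add1,r3:4,r4:6
cycle 12: CDB Add1=0 // r0:2,r1:Add2,r2:0,r3:4,r4:6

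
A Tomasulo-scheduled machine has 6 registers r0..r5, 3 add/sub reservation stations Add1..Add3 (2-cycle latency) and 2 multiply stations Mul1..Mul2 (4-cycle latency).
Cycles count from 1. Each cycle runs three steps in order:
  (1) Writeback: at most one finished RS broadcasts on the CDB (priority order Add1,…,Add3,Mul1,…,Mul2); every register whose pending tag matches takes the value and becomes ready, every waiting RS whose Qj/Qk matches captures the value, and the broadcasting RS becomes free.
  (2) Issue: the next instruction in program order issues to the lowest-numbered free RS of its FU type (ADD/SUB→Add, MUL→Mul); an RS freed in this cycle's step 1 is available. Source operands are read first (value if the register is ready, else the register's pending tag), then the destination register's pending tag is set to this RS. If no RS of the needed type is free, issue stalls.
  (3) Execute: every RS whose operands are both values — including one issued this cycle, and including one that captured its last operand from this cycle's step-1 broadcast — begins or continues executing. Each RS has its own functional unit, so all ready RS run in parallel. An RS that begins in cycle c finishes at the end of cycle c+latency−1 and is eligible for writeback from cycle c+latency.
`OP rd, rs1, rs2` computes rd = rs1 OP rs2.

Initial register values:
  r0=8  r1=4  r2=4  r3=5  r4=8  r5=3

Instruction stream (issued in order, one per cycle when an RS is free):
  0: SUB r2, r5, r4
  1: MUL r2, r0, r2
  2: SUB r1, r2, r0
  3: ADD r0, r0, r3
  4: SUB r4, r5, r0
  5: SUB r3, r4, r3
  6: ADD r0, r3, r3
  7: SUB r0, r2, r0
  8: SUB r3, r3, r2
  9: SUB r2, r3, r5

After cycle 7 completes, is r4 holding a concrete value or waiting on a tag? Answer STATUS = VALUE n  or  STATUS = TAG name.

c1: issue SUB r2<-Add1 | r0:8,r1:4,r2:Add1,r3:5,r4:8,r5:3
c2: issue MUL r2<-Mul1 | r0:8,r1:4,r2:Mul1,r3:5,r4:8,r5:3
c3: CDB Add1=-5; issue SUB r1<-Add1 | r0:8,r1:Add1,r2:Mul1,r3:5,r4:8,r5:3
c4: issue ADD r0<-Add2 | r0:Add2,r1:Add1,r2:Mul1,r3:5,r4:8,r5:3
c5: issue SUB r4<-Add3 | r0:Add2,r1:Add1,r2:Mul1,r3:5,r4:Add3,r5:3
c6: CDB Add2=13; issue SUB r3<-Add2 | r0:13,r1:Add1,r2:Mul1,r3:Add2,r4:Add3,r5:3
c7: CDB Mul1=-40; stall | r0:13,r1:Add1,r2:-40,r3:Add2,r4:Add3,r5:3

STATUS = TAG Add3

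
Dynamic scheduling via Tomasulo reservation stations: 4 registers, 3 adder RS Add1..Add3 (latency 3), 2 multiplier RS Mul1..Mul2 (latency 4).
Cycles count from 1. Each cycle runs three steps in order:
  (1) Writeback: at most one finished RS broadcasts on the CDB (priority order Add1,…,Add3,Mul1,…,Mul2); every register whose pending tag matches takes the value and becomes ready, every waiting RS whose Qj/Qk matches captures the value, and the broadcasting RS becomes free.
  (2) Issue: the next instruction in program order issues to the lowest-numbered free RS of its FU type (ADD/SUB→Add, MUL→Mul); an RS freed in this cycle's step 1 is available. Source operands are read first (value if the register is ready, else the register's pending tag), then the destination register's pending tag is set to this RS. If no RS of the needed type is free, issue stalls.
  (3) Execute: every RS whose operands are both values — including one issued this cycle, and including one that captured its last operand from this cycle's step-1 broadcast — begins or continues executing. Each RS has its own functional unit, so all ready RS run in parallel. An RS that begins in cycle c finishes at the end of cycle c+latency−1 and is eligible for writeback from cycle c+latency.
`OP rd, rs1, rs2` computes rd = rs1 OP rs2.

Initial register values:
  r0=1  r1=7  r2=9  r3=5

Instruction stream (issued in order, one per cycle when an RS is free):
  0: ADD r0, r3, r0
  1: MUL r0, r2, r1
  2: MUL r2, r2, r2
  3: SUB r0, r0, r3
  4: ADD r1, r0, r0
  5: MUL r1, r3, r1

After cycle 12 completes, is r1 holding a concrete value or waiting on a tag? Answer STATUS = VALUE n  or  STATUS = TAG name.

cycle 1: issue ADD r0<-Add1 // r0:Add1,r1:7,r2:9,r3:5
cycle 2: issue MUL r0<-Mul1 // r0:Mul1,r1:7,r2:9,r3:5
cycle 3: issue MUL r2<-Mul2 // r0:Mul1,r1:7,r2:Mul2,r3:5
cycle 4: CDB Add1=6; issue SUB r0<-Add1 // r0:Add1,r1:7,r2:Mul2,r3:5
cycle 5: issue ADD r1<-Add2 // r0:Add1,r1:Add2,r2:Mul2,r3:5
cycle 6: CDB Mul1=63; issue MUL r1<-Mul1 // r0:Add1,r1:Mul1,r2:Mul2,r3:5
cycle 7: CDB Mul2=81 // r0:Add1,r1:Mul1,r2:81,r3:5
cycle 8: - // r0:Add1,r1:Mul1,r2:81,r3:5
cycle 9: CDB Add1=58 // r0:58,r1:Mul1,r2:81,r3:5
cycle 10: - // r0:58,r1:Mul1,r2:81,r3:5
cycle 11: - // r0:58,r1:Mul1,r2:81,r3:5
cycle 12: CDB Add2=116 // r0:58,r1:Mul1,r2:81,r3:5

STATUS = TAG Mul1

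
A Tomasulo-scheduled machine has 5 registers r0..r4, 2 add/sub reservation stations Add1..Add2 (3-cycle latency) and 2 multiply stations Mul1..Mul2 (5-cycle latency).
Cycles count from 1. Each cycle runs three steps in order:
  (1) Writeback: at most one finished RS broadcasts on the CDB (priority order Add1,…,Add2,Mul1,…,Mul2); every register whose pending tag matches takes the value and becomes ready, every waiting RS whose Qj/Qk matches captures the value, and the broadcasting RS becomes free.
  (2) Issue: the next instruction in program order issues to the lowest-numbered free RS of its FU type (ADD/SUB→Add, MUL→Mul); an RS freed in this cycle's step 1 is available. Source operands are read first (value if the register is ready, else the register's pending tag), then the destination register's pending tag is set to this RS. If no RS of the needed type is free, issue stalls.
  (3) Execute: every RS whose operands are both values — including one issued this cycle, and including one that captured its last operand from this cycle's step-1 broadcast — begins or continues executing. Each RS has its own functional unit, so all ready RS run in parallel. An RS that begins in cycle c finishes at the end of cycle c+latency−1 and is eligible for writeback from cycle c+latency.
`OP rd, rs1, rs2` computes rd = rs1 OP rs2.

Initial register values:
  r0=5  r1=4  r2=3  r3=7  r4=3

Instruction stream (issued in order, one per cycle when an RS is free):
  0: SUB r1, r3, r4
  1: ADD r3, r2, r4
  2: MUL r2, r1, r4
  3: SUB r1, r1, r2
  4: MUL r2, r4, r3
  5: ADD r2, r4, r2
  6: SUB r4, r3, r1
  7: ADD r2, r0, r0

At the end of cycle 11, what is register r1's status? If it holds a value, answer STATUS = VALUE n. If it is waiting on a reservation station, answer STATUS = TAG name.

cycle 1: issue SUB r1<-Add1 // r0:5,r1:Add1,r2:3,r3:7,r4:3
cycle 2: issue ADD r3<-Add2 // r0:5,r1:Add1,r2:3,r3:Add2,r4:3
cycle 3: issue MUL r2<-Mul1 // r0:5,r1:Add1,r2:Mul1,r3:Add2,r4:3
cycle 4: CDB Add1=4; issue SUB r1<-Add1 // r0:5,r1:Add1,r2:Mul1,r3:Add2,r4:3
cycle 5: CDB Add2=6; issue MUL r2<-Mul2 // r0:5,r1:Add1,r2:Mul2,r3:6,r4:3
cycle 6: issue ADD r2<-Add2 // r0:5,r1:Add1,r2:Add2,r3:6,r4:3
cycle 7: stall // r0:5,r1:Add1,r2:Add2,r3:6,r4:3
cycle 8: stall // r0:5,r1:Add1,r2:Add2,r3:6,r4:3
cycle 9: CDB Mul1=12; stall // r0:5,r1:Add1,r2:Add2,r3:6,r4:3
cycle 10: CDB Mul2=18; stall // r0:5,r1:Add1,r2:Add2,r3:6,r4:3
cycle 11: stall // r0:5,r1:Add1,r2:Add2,r3:6,r4:3

STATUS = TAG Add1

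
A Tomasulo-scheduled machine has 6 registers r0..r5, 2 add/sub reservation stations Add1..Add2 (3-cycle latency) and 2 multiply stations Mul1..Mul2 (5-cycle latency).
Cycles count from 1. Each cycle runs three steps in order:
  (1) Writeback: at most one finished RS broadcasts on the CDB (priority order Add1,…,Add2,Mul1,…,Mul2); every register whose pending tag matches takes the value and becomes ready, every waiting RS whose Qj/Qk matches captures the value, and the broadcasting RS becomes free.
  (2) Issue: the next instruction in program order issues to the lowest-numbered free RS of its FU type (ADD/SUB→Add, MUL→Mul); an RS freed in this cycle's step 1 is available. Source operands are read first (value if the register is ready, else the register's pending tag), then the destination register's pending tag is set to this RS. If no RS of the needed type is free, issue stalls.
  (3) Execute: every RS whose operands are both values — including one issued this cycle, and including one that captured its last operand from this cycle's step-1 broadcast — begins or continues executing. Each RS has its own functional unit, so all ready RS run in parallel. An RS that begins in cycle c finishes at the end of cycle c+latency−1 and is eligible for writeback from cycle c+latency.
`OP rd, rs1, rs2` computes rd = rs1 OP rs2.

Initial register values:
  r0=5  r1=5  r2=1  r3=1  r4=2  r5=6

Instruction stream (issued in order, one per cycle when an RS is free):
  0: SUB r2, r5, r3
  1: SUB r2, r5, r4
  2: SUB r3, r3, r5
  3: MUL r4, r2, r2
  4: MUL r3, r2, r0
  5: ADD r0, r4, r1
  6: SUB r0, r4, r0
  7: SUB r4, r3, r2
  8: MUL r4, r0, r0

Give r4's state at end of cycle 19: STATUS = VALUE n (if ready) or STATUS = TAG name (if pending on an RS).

STATUS = TAG Mul1

  c1: issue SUB r2<-Add1  regs: r0:5,r1:5,r2:Add1,r3:1,r4:2,r5:6
  c2: issue SUB r2<-Add2  regs: r0:5,r1:5,r2:Add2,r3:1,r4:2,r5:6
  c3: stall  regs: r0:5,r1:5,r2:Add2,r3:1,r4:2,r5:6
  c4: CDB Add1=5; issue SUB r3<-Add1  regs: r0:5,r1:5,r2:Add2,r3:Add1,r4:2,r5:6
  c5: CDB Add2=4; issue MUL r4<-Mul1  regs: r0:5,r1:5,r2:4,r3:Add1,r4:Mul1,r5:6
  c6: issue MUL r3<-Mul2  regs: r0:5,r1:5,r2:4,r3:Mul2,r4:Mul1,r5:6
  c7: CDB Add1=-5; issue ADD r0<-Add1  regs: r0:Add1,r1:5,r2:4,r3:Mul2,r4:Mul1,r5:6
  c8: issue SUB r0<-Add2  regs: r0:Add2,r1:5,r2:4,r3:Mul2,r4:Mul1,r5:6
  c9: stall  regs: r0:Add2,r1:5,r2:4,r3:Mul2,r4:Mul1,r5:6
  c10: CDB Mul1=16; stall  regs: r0:Add2,r1:5,r2:4,r3:Mul2,r4:16,r5:6
  c11: CDB Mul2=20; stall  regs: r0:Add2,r1:5,r2:4,r3:20,r4:16,r5:6
  c12: stall  regs: r0:Add2,r1:5,r2:4,r3:20,r4:16,r5:6
  c13: CDB Add1=21; issue SUB r4<-Add1  regs: r0:Add2,r1:5,r2:4,r3:20,r4:Add1,r5:6
  c14: issue MUL r4<-Mul1  regs: r0:Add2,r1:5,r2:4,r3:20,r4:Mul1,r5:6
  c15: -  regs: r0:Add2,r1:5,r2:4,r3:20,r4:Mul1,r5:6
  c16: CDB Add1=16  regs: r0:Add2,r1:5,r2:4,r3:20,r4:Mul1,r5:6
  c17: CDB Add2=-5  regs: r0:-5,r1:5,r2:4,r3:20,r4:Mul1,r5:6
  c18: -  regs: r0:-5,r1:5,r2:4,r3:20,r4:Mul1,r5:6
  c19: -  regs: r0:-5,r1:5,r2:4,r3:20,r4:Mul1,r5:6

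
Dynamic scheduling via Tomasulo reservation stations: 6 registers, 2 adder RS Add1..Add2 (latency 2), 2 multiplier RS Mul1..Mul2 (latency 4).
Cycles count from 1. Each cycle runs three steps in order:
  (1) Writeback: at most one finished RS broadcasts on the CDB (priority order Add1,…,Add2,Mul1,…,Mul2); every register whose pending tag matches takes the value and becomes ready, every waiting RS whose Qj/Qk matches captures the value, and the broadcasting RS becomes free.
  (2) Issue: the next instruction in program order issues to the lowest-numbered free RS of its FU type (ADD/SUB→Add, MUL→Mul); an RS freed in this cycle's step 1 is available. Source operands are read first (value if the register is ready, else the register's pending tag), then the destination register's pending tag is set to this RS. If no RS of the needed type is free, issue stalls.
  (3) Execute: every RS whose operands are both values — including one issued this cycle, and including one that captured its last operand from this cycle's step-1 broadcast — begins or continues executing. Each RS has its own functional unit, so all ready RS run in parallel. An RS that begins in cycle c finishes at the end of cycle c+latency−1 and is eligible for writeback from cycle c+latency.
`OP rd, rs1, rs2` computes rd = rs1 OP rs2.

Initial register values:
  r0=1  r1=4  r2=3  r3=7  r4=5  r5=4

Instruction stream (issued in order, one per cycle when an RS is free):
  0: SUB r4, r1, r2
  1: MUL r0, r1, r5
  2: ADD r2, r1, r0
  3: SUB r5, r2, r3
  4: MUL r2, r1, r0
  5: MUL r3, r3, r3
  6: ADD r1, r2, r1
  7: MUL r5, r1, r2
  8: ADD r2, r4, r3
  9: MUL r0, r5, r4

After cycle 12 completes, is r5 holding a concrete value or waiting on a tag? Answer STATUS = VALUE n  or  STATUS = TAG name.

STATUS = TAG Mul1

  c1: issue SUB r4<-Add1  regs: r0:1,r1:4,r2:3,r3:7,r4:Add1,r5:4
  c2: issue MUL r0<-Mul1  regs: r0:Mul1,r1:4,r2:3,r3:7,r4:Add1,r5:4
  c3: CDB Add1=1; issue ADD r2<-Add1  regs: r0:Mul1,r1:4,r2:Add1,r3:7,r4:1,r5:4
  c4: issue SUB r5<-Add2  regs: r0:Mul1,r1:4,r2:Add1,r3:7,r4:1,r5:Add2
  c5: issue MUL r2<-Mul2  regs: r0:Mul1,r1:4,r2:Mul2,r3:7,r4:1,r5:Add2
  c6: CDB Mul1=16; issue MUL r3<-Mul1  regs: r0:16,r1:4,r2:Mul2,r3:Mul1,r4:1,r5:Add2
  c7: stall  regs: r0:16,r1:4,r2:Mul2,r3:Mul1,r4:1,r5:Add2
  c8: CDB Add1=20; issue ADD r1<-Add1  regs: r0:16,r1:Add1,r2:Mul2,r3:Mul1,r4:1,r5:Add2
  c9: stall  regs: r0:16,r1:Add1,r2:Mul2,r3:Mul1,r4:1,r5:Add2
  c10: CDB Add2=13; stall  regs: r0:16,r1:Add1,r2:Mul2,r3:Mul1,r4:1,r5:13
  c11: CDB Mul1=49; issue MUL r5<-Mul1  regs: r0:16,r1:Add1,r2:Mul2,r3:49,r4:1,r5:Mul1
  c12: CDB Mul2=64; issue ADD r2<-Add2  regs: r0:16,r1:Add1,r2:Add2,r3:49,r4:1,r5:Mul1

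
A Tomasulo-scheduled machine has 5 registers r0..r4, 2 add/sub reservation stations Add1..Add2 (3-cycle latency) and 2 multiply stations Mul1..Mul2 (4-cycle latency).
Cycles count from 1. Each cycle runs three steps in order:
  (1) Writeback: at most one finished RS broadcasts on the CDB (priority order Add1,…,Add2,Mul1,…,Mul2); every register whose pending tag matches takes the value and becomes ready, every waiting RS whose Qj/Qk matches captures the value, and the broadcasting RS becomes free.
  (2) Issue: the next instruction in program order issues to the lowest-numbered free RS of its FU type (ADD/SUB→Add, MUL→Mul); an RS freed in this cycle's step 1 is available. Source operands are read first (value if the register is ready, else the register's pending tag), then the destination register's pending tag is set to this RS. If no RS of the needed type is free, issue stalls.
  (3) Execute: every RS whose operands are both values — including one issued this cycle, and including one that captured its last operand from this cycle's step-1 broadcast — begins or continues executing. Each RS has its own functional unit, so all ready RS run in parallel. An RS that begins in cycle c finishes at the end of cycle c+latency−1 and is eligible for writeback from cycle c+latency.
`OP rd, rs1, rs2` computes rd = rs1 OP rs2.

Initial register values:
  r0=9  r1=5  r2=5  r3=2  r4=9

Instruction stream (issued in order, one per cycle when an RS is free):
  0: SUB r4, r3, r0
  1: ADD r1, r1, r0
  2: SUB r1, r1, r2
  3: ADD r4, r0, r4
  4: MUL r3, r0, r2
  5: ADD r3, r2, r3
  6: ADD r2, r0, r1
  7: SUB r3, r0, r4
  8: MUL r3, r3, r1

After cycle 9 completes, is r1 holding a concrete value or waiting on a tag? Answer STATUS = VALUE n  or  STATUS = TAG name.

STATUS = VALUE 9

  c1: issue SUB r4<-Add1  regs: r0:9,r1:5,r2:5,r3:2,r4:Add1
  c2: issue ADD r1<-Add2  regs: r0:9,r1:Add2,r2:5,r3:2,r4:Add1
  c3: stall  regs: r0:9,r1:Add2,r2:5,r3:2,r4:Add1
  c4: CDB Add1=-7; issue SUB r1<-Add1  regs: r0:9,r1:Add1,r2:5,r3:2,r4:-7
  c5: CDB Add2=14; issue ADD r4<-Add2  regs: r0:9,r1:Add1,r2:5,r3:2,r4:Add2
  c6: issue MUL r3<-Mul1  regs: r0:9,r1:Add1,r2:5,r3:Mul1,r4:Add2
  c7: stall  regs: r0:9,r1:Add1,r2:5,r3:Mul1,r4:Add2
  c8: CDB Add1=9; issue ADD r3<-Add1  regs: r0:9,r1:9,r2:5,r3:Add1,r4:Add2
  c9: CDB Add2=2; issue ADD r2<-Add2  regs: r0:9,r1:9,r2:Add2,r3:Add1,r4:2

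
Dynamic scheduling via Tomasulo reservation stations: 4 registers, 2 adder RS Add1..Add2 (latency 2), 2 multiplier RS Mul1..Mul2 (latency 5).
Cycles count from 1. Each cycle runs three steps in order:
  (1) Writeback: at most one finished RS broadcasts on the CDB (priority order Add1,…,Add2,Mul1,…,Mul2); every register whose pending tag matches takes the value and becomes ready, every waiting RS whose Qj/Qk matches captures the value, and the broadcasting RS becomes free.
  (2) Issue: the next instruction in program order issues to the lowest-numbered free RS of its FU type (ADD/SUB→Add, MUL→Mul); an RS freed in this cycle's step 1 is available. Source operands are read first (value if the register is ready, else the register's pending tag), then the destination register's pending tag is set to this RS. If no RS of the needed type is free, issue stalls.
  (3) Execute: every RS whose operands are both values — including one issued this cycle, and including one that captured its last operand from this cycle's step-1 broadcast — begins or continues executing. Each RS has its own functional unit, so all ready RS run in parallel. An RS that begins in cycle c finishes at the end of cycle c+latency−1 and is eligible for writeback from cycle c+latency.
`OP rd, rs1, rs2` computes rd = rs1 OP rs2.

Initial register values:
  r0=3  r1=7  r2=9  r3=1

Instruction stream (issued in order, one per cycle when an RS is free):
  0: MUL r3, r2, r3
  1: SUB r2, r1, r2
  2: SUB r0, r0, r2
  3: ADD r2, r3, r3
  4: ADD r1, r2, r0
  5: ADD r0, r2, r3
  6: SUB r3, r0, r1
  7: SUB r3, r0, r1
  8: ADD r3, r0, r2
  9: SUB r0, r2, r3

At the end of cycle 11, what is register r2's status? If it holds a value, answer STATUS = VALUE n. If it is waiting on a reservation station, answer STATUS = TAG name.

STATUS = VALUE 18

  c1: issue MUL r3<-Mul1  regs: r0:3,r1:7,r2:9,r3:Mul1
  c2: issue SUB r2<-Add1  regs: r0:3,r1:7,r2:Add1,r3:Mul1
  c3: issue SUB r0<-Add2  regs: r0:Add2,r1:7,r2:Add1,r3:Mul1
  c4: CDB Add1=-2; issue ADD r2<-Add1  regs: r0:Add2,r1:7,r2:Add1,r3:Mul1
  c5: stall  regs: r0:Add2,r1:7,r2:Add1,r3:Mul1
  c6: CDB Add2=5; issue ADD r1<-Add2  regs: r0:5,r1:Add2,r2:Add1,r3:Mul1
  c7: CDB Mul1=9; stall  regs: r0:5,r1:Add2,r2:Add1,r3:9
  c8: stall  regs: r0:5,r1:Add2,r2:Add1,r3:9
  c9: CDB Add1=18; issue ADD r0<-Add1  regs: r0:Add1,r1:Add2,r2:18,r3:9
  c10: stall  regs: r0:Add1,r1:Add2,r2:18,r3:9
  c11: CDB Add1=27; issue SUB r3<-Add1  regs: r0:27,r1:Add2,r2:18,r3:Add1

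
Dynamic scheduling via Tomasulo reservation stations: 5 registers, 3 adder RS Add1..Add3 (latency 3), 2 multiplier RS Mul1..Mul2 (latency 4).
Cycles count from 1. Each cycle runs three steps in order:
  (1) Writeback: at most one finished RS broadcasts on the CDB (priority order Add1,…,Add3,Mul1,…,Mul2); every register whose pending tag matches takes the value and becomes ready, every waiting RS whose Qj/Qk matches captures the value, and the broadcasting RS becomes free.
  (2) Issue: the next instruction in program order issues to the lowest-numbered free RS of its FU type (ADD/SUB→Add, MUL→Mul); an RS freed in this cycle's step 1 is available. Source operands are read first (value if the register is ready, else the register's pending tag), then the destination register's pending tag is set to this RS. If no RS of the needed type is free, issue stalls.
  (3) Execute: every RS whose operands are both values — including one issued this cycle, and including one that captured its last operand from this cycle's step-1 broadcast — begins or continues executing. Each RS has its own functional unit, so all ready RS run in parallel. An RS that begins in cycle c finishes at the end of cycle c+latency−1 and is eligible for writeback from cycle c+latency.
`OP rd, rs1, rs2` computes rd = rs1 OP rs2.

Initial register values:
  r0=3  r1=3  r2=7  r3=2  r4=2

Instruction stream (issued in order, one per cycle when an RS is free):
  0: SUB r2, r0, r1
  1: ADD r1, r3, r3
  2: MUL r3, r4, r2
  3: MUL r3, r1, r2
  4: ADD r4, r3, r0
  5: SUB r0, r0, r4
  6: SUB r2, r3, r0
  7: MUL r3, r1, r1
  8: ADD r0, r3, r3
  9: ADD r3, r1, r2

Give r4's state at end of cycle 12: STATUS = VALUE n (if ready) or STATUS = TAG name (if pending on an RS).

c1: issue SUB r2<-Add1 | r0:3,r1:3,r2:Add1,r3:2,r4:2
c2: issue ADD r1<-Add2 | r0:3,r1:Add2,r2:Add1,r3:2,r4:2
c3: issue MUL r3<-Mul1 | r0:3,r1:Add2,r2:Add1,r3:Mul1,r4:2
c4: CDB Add1=0; issue MUL r3<-Mul2 | r0:3,r1:Add2,r2:0,r3:Mul2,r4:2
c5: CDB Add2=4; issue ADD r4<-Add1 | r0:3,r1:4,r2:0,r3:Mul2,r4:Add1
c6: issue SUB r0<-Add2 | r0:Add2,r1:4,r2:0,r3:Mul2,r4:Add1
c7: issue SUB r2<-Add3 | r0:Add2,r1:4,r2:Add3,r3:Mul2,r4:Add1
c8: CDB Mul1=0; issue MUL r3<-Mul1 | r0:Add2,r1:4,r2:Add3,r3:Mul1,r4:Add1
c9: CDB Mul2=0; stall | r0:Add2,r1:4,r2:Add3,r3:Mul1,r4:Add1
c10: stall | r0:Add2,r1:4,r2:Add3,r3:Mul1,r4:Add1
c11: stall | r0:Add2,r1:4,r2:Add3,r3:Mul1,r4:Add1
c12: CDB Add1=3; issue ADD r0<-Add1 | r0:Add1,r1:4,r2:Add3,r3:Mul1,r4:3

STATUS = VALUE 3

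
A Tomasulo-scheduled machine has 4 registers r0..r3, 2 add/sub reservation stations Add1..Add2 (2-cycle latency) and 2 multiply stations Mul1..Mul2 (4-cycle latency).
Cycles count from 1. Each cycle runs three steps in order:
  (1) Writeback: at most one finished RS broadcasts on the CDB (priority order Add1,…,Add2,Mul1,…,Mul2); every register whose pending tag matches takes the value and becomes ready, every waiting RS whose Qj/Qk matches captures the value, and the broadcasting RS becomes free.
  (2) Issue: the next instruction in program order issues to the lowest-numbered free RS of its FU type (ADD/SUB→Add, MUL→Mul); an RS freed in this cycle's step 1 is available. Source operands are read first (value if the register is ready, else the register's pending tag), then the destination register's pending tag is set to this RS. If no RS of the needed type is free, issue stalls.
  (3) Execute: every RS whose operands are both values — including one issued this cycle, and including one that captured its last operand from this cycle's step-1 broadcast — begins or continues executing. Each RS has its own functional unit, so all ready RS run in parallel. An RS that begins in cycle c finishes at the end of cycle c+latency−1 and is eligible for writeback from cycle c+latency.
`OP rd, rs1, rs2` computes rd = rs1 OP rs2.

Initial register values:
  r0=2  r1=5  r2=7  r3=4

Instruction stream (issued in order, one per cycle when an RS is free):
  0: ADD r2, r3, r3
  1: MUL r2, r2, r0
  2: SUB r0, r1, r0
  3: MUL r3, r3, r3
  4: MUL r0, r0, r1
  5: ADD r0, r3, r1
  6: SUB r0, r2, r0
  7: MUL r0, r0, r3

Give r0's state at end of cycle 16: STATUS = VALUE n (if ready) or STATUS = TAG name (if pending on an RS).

cycle 1: issue ADD r2<-Add1 // r0:2,r1:5,r2:Add1,r3:4
cycle 2: issue MUL r2<-Mul1 // r0:2,r1:5,r2:Mul1,r3:4
cycle 3: CDB Add1=8; issue SUB r0<-Add1 // r0:Add1,r1:5,r2:Mul1,r3:4
cycle 4: issue MUL r3<-Mul2 // r0:Add1,r1:5,r2:Mul1,r3:Mul2
cycle 5: CDB Add1=3; stall // r0:3,r1:5,r2:Mul1,r3:Mul2
cycle 6: stall // r0:3,r1:5,r2:Mul1,r3:Mul2
cycle 7: CDB Mul1=16; issue MUL r0<-Mul1 // r0:Mul1,r1:5,r2:16,r3:Mul2
cycle 8: CDB Mul2=16; issue ADD r0<-Add1 // r0:Add1,r1:5,r2:16,r3:16
cycle 9: issue SUB r0<-Add2 // r0:Add2,r1:5,r2:16,r3:16
cycle 10: CDB Add1=21; issue MUL r0<-Mul2 // r0:Mul2,r1:5,r2:16,r3:16
cycle 11: CDB Mul1=15 // r0:Mul2,r1:5,r2:16,r3:16
cycle 12: CDB Add2=-5 // r0:Mul2,r1:5,r2:16,r3:16
cycle 13: - // r0:Mul2,r1:5,r2:16,r3:16
cycle 14: - // r0:Mul2,r1:5,r2:16,r3:16
cycle 15: - // r0:Mul2,r1:5,r2:16,r3:16
cycle 16: CDB Mul2=-80 // r0:-80,r1:5,r2:16,r3:16

STATUS = VALUE -80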